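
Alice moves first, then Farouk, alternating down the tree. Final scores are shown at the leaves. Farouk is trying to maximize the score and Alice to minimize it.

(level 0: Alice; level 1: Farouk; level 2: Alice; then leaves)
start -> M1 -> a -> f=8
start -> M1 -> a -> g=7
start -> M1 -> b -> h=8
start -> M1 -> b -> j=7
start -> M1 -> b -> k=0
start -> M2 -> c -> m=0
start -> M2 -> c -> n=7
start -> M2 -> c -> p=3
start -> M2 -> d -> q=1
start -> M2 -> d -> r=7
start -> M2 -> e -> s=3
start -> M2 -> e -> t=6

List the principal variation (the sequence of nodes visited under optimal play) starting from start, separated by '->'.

a (Alice): min(8, 7) = 7
b (Alice): min(8, 7, 0) = 0
M1 (Farouk): max(7, 0) = 7
c (Alice): min(0, 7, 3) = 0
d (Alice): min(1, 7) = 1
e (Alice): min(3, 6) = 3
M2 (Farouk): max(0, 1, 3) = 3
start (Alice): min(7, 3) = 3
At start, Alice picks M2 (lowest: 3).
At M2, Farouk picks e (highest: 3).
At e, Alice picks s (lowest: 3).
Terminal value 3.

start -> M2 -> e -> s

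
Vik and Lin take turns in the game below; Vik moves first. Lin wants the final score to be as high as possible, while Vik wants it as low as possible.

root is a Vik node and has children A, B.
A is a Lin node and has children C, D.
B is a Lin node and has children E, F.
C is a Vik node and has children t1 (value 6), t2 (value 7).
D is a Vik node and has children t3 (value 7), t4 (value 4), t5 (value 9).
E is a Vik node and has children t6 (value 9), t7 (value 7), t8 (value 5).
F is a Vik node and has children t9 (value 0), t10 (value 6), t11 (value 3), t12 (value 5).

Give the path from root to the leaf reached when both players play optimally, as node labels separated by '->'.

root -> B -> E -> t8

C (Vik): min(6, 7) = 6
D (Vik): min(7, 4, 9) = 4
A (Lin): max(6, 4) = 6
E (Vik): min(9, 7, 5) = 5
F (Vik): min(0, 6, 3, 5) = 0
B (Lin): max(5, 0) = 5
root (Vik): min(6, 5) = 5
At root, Vik picks B (lowest: 5).
At B, Lin picks E (highest: 5).
At E, Vik picks t8 (lowest: 5).
Terminal value 5.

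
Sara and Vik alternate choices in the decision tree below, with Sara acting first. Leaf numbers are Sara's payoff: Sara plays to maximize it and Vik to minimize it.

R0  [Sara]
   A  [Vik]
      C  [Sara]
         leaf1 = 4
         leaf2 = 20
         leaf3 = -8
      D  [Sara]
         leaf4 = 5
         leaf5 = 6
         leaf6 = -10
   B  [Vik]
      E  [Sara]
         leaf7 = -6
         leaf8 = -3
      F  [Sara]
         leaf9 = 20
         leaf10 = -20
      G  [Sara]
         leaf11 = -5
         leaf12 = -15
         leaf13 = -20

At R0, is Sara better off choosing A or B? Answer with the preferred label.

C (Sara): max(4, 20, -8) = 20
D (Sara): max(5, 6, -10) = 6
A (Vik): min(20, 6) = 6
E (Sara): max(-6, -3) = -3
F (Sara): max(20, -20) = 20
G (Sara): max(-5, -15, -20) = -5
B (Vik): min(-3, 20, -5) = -5
Sara prefers the higher value; A=6, B=-5. A is better since 6 > -5.

A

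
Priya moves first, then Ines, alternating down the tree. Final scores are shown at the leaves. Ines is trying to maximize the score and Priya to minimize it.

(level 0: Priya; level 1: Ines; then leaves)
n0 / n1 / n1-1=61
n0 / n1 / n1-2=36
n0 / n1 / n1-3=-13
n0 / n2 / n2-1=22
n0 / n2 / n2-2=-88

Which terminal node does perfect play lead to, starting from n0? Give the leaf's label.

n2-1

n1 (Ines): max(61, 36, -13) = 61
n2 (Ines): max(22, -88) = 22
n0 (Priya): min(61, 22) = 22
At n0, Priya picks n2 (lowest: 22).
At n2, Ines picks n2-1 (highest: 22).
Terminal value 22.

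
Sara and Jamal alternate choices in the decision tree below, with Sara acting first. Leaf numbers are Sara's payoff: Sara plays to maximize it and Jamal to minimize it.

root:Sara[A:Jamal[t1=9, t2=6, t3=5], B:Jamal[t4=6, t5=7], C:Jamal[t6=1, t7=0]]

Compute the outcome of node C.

C (Jamal): min(1, 0) = 0

0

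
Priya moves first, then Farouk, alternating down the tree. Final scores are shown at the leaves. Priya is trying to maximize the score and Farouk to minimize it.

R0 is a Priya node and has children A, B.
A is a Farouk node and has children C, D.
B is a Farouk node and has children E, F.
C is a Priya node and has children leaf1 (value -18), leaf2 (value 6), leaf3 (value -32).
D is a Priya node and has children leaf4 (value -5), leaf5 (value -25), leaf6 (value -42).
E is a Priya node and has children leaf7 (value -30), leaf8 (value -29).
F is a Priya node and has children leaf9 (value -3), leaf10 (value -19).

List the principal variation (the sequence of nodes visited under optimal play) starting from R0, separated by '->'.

C (Priya): max(-18, 6, -32) = 6
D (Priya): max(-5, -25, -42) = -5
A (Farouk): min(6, -5) = -5
E (Priya): max(-30, -29) = -29
F (Priya): max(-3, -19) = -3
B (Farouk): min(-29, -3) = -29
R0 (Priya): max(-5, -29) = -5
At R0, Priya picks A (highest: -5).
At A, Farouk picks D (lowest: -5).
At D, Priya picks leaf4 (highest: -5).
Terminal value -5.

R0 -> A -> D -> leaf4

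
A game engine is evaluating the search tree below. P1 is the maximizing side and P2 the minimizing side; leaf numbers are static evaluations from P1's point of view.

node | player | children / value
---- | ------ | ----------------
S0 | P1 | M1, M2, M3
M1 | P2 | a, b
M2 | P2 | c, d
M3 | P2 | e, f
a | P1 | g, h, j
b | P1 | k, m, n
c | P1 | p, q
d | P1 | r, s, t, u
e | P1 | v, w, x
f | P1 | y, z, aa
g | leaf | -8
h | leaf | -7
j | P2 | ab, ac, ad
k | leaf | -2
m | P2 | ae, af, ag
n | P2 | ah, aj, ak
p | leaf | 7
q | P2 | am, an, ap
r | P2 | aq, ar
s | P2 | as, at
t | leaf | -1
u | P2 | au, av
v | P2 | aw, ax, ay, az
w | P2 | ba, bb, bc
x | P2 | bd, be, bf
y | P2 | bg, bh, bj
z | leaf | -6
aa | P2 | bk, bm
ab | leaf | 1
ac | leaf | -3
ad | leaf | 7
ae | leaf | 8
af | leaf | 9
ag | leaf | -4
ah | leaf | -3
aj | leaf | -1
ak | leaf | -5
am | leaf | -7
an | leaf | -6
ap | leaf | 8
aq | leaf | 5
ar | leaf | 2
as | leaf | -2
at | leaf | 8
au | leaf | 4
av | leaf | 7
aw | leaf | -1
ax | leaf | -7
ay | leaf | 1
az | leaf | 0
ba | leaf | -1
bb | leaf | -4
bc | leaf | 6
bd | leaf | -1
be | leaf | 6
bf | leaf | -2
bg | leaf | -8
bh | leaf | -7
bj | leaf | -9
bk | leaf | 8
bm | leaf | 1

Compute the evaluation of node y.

-9

y (P2): min(-8, -7, -9) = -9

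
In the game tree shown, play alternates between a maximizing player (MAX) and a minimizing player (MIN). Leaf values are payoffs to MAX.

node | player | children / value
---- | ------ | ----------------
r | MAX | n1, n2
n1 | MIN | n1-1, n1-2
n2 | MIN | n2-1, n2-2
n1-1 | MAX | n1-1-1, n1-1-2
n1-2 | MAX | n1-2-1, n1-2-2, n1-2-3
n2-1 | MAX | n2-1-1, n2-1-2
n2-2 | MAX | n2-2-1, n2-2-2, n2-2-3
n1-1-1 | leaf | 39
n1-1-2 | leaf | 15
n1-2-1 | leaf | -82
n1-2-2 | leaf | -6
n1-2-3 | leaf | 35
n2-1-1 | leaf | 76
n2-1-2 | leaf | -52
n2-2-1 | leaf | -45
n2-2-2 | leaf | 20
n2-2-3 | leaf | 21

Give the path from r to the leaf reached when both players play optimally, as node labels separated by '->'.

r -> n1 -> n1-2 -> n1-2-3

n1-1 (MAX): max(39, 15) = 39
n1-2 (MAX): max(-82, -6, 35) = 35
n1 (MIN): min(39, 35) = 35
n2-1 (MAX): max(76, -52) = 76
n2-2 (MAX): max(-45, 20, 21) = 21
n2 (MIN): min(76, 21) = 21
r (MAX): max(35, 21) = 35
At r, MAX picks n1 (highest: 35).
At n1, MIN picks n1-2 (lowest: 35).
At n1-2, MAX picks n1-2-3 (highest: 35).
Terminal value 35.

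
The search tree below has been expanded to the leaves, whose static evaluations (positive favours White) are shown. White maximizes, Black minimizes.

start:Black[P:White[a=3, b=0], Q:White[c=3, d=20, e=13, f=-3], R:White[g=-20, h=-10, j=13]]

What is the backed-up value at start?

3

P (White): max(3, 0) = 3
Q (White): max(3, 20, 13, -3) = 20
R (White): max(-20, -10, 13) = 13
start (Black): min(3, 20, 13) = 3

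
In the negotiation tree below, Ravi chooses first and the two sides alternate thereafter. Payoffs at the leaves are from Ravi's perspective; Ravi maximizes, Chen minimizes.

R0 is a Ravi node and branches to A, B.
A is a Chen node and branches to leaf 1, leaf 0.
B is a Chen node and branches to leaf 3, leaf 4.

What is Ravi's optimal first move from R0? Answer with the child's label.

B

A (Chen): min(1, 0) = 0
B (Chen): min(3, 4) = 3
R0 (Ravi): max(0, 3) = 3
Ravi at R0 wants the highest of {A=0, B=3}, so chooses B.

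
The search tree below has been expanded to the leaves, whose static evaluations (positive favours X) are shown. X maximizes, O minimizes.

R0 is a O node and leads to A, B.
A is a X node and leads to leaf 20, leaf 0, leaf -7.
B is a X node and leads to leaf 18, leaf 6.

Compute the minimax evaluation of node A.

A (X): max(20, 0, -7) = 20

20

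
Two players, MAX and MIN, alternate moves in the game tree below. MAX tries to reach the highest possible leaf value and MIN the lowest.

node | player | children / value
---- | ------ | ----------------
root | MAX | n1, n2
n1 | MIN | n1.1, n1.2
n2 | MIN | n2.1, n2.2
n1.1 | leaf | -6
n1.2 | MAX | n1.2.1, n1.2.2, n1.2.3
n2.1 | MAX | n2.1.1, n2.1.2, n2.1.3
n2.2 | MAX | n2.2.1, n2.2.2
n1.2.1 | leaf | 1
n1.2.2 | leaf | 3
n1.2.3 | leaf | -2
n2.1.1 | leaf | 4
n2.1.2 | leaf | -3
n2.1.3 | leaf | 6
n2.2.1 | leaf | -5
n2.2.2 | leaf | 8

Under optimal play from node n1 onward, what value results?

-6

n1.2 (MAX): max(1, 3, -2) = 3
n1 (MIN): min(-6, 3) = -6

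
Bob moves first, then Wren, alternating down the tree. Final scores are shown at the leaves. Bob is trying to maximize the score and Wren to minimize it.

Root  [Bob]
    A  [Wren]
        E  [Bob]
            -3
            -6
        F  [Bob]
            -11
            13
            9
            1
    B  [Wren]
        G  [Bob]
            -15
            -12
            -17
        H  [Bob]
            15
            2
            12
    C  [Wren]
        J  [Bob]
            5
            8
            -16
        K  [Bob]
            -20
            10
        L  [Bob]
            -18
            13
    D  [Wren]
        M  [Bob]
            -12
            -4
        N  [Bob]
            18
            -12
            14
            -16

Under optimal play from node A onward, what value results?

E (Bob): max(-3, -6) = -3
F (Bob): max(-11, 13, 9, 1) = 13
A (Wren): min(-3, 13) = -3

-3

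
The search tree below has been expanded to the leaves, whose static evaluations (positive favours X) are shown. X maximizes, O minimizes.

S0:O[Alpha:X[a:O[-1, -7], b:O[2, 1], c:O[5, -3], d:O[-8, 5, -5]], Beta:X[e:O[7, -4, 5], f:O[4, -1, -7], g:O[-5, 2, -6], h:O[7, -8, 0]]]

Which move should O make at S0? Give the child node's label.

a (O): min(-1, -7) = -7
b (O): min(2, 1) = 1
c (O): min(5, -3) = -3
d (O): min(-8, 5, -5) = -8
Alpha (X): max(-7, 1, -3, -8) = 1
e (O): min(7, -4, 5) = -4
f (O): min(4, -1, -7) = -7
g (O): min(-5, 2, -6) = -6
h (O): min(7, -8, 0) = -8
Beta (X): max(-4, -7, -6, -8) = -4
S0 (O): min(1, -4) = -4
O at S0 wants the lowest of {Alpha=1, Beta=-4}, so chooses Beta.

Beta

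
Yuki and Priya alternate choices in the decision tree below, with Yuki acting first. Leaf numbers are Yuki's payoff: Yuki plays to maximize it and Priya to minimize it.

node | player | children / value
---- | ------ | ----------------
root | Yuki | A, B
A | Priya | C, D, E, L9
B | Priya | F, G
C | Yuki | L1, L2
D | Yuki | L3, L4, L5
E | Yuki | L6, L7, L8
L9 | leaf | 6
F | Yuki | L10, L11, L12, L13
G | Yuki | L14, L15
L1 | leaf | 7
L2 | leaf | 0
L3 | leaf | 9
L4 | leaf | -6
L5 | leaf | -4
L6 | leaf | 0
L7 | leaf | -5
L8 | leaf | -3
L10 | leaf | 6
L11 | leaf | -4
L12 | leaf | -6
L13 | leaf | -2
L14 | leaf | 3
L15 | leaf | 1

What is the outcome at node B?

F (Yuki): max(6, -4, -6, -2) = 6
G (Yuki): max(3, 1) = 3
B (Priya): min(6, 3) = 3

3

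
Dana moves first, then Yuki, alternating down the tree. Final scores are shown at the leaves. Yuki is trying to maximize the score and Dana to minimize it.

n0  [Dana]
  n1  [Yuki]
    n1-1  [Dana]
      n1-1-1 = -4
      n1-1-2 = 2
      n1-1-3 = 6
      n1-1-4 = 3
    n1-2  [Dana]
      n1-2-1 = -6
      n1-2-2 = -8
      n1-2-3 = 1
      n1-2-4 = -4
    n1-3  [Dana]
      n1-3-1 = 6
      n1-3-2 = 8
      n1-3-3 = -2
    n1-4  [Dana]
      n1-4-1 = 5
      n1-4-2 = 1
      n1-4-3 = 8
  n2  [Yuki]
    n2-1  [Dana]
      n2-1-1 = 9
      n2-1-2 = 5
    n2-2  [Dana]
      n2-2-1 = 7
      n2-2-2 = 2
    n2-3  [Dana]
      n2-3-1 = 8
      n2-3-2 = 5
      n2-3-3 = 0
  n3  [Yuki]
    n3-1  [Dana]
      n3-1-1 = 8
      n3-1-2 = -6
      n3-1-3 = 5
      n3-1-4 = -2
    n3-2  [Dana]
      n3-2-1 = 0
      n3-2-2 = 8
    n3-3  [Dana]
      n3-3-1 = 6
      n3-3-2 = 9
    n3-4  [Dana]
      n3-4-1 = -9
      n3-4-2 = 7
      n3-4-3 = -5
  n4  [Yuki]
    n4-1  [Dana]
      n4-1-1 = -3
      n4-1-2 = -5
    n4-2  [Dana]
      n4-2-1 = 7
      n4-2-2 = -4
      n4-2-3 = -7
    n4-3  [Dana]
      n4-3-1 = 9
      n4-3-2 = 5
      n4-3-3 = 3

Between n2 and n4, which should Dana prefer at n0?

n2-1 (Dana): min(9, 5) = 5
n2-2 (Dana): min(7, 2) = 2
n2-3 (Dana): min(8, 5, 0) = 0
n2 (Yuki): max(5, 2, 0) = 5
n4-1 (Dana): min(-3, -5) = -5
n4-2 (Dana): min(7, -4, -7) = -7
n4-3 (Dana): min(9, 5, 3) = 3
n4 (Yuki): max(-5, -7, 3) = 3
Dana prefers the lower value; n2=5, n4=3. n4 is better since 3 < 5.

n4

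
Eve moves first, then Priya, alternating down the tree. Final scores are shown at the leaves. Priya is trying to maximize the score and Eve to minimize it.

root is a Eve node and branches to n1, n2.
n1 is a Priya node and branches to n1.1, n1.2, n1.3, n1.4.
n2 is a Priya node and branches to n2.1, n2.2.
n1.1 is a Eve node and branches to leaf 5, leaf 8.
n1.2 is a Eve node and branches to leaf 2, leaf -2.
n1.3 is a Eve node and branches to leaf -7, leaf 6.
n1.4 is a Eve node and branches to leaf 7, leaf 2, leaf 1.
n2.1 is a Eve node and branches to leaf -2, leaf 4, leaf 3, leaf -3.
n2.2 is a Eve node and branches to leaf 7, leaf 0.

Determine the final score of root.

n1.1 (Eve): min(5, 8) = 5
n1.2 (Eve): min(2, -2) = -2
n1.3 (Eve): min(-7, 6) = -7
n1.4 (Eve): min(7, 2, 1) = 1
n1 (Priya): max(5, -2, -7, 1) = 5
n2.1 (Eve): min(-2, 4, 3, -3) = -3
n2.2 (Eve): min(7, 0) = 0
n2 (Priya): max(-3, 0) = 0
root (Eve): min(5, 0) = 0

0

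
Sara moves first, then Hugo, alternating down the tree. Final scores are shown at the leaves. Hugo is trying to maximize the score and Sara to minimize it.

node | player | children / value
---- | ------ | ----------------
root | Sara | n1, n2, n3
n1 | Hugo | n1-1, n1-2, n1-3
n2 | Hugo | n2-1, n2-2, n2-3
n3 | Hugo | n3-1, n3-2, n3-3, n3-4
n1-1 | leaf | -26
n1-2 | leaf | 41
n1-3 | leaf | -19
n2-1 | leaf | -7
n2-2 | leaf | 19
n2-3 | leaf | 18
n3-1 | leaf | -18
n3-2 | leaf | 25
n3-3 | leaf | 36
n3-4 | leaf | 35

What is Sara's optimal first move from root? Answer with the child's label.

n2

n1 (Hugo): max(-26, 41, -19) = 41
n2 (Hugo): max(-7, 19, 18) = 19
n3 (Hugo): max(-18, 25, 36, 35) = 36
root (Sara): min(41, 19, 36) = 19
Sara at root wants the lowest of {n1=41, n2=19, n3=36}, so chooses n2.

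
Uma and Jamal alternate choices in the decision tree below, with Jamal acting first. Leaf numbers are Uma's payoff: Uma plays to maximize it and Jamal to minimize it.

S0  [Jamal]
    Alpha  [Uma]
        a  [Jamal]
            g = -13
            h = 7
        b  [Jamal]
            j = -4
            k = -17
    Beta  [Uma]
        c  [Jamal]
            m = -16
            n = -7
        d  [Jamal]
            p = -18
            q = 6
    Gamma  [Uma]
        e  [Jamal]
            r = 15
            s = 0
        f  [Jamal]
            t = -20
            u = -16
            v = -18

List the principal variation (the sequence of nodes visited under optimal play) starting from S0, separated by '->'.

a (Jamal): min(-13, 7) = -13
b (Jamal): min(-4, -17) = -17
Alpha (Uma): max(-13, -17) = -13
c (Jamal): min(-16, -7) = -16
d (Jamal): min(-18, 6) = -18
Beta (Uma): max(-16, -18) = -16
e (Jamal): min(15, 0) = 0
f (Jamal): min(-20, -16, -18) = -20
Gamma (Uma): max(0, -20) = 0
S0 (Jamal): min(-13, -16, 0) = -16
At S0, Jamal picks Beta (lowest: -16).
At Beta, Uma picks c (highest: -16).
At c, Jamal picks m (lowest: -16).
Terminal value -16.

S0 -> Beta -> c -> m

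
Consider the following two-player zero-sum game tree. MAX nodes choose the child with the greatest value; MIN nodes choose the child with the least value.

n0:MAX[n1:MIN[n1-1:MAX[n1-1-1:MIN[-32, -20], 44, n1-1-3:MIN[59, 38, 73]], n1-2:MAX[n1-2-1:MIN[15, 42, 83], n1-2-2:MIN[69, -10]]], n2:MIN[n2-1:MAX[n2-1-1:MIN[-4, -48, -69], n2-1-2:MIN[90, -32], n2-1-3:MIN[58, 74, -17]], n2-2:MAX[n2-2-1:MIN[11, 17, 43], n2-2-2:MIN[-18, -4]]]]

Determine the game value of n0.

15

n1-1-1 (MIN): min(-32, -20) = -32
n1-1-3 (MIN): min(59, 38, 73) = 38
n1-1 (MAX): max(-32, 44, 38) = 44
n1-2-1 (MIN): min(15, 42, 83) = 15
n1-2-2 (MIN): min(69, -10) = -10
n1-2 (MAX): max(15, -10) = 15
n1 (MIN): min(44, 15) = 15
n2-1-1 (MIN): min(-4, -48, -69) = -69
n2-1-2 (MIN): min(90, -32) = -32
n2-1-3 (MIN): min(58, 74, -17) = -17
n2-1 (MAX): max(-69, -32, -17) = -17
n2-2-1 (MIN): min(11, 17, 43) = 11
n2-2-2 (MIN): min(-18, -4) = -18
n2-2 (MAX): max(11, -18) = 11
n2 (MIN): min(-17, 11) = -17
n0 (MAX): max(15, -17) = 15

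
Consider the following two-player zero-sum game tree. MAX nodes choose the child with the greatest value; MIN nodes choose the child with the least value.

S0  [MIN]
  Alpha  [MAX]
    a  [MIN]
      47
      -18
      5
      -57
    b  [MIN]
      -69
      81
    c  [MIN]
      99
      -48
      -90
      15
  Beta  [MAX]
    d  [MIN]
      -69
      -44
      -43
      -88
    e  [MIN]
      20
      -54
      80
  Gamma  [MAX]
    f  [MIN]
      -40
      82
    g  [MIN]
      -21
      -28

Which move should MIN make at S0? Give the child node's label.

a (MIN): min(47, -18, 5, -57) = -57
b (MIN): min(-69, 81) = -69
c (MIN): min(99, -48, -90, 15) = -90
Alpha (MAX): max(-57, -69, -90) = -57
d (MIN): min(-69, -44, -43, -88) = -88
e (MIN): min(20, -54, 80) = -54
Beta (MAX): max(-88, -54) = -54
f (MIN): min(-40, 82) = -40
g (MIN): min(-21, -28) = -28
Gamma (MAX): max(-40, -28) = -28
S0 (MIN): min(-57, -54, -28) = -57
MIN at S0 wants the lowest of {Alpha=-57, Beta=-54, Gamma=-28}, so chooses Alpha.

Alpha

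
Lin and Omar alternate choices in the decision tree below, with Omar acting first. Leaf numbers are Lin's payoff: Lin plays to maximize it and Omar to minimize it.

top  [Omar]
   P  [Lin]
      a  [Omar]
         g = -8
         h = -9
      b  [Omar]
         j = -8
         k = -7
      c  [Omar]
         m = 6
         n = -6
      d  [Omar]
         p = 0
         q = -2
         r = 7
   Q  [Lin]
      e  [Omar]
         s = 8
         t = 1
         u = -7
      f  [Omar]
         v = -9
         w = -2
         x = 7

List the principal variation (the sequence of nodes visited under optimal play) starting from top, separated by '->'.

a (Omar): min(-8, -9) = -9
b (Omar): min(-8, -7) = -8
c (Omar): min(6, -6) = -6
d (Omar): min(0, -2, 7) = -2
P (Lin): max(-9, -8, -6, -2) = -2
e (Omar): min(8, 1, -7) = -7
f (Omar): min(-9, -2, 7) = -9
Q (Lin): max(-7, -9) = -7
top (Omar): min(-2, -7) = -7
At top, Omar picks Q (lowest: -7).
At Q, Lin picks e (highest: -7).
At e, Omar picks u (lowest: -7).
Terminal value -7.

top -> Q -> e -> u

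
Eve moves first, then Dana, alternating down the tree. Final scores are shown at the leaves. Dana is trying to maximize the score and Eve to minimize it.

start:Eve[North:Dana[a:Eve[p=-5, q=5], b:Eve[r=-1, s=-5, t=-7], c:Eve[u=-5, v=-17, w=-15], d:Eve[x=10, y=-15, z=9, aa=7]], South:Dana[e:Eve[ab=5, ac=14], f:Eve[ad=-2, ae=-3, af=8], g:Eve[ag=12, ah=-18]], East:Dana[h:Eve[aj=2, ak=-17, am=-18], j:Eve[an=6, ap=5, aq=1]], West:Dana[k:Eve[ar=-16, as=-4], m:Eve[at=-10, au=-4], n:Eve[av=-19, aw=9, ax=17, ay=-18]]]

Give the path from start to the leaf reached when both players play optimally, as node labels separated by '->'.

start -> West -> m -> at

a (Eve): min(-5, 5) = -5
b (Eve): min(-1, -5, -7) = -7
c (Eve): min(-5, -17, -15) = -17
d (Eve): min(10, -15, 9, 7) = -15
North (Dana): max(-5, -7, -17, -15) = -5
e (Eve): min(5, 14) = 5
f (Eve): min(-2, -3, 8) = -3
g (Eve): min(12, -18) = -18
South (Dana): max(5, -3, -18) = 5
h (Eve): min(2, -17, -18) = -18
j (Eve): min(6, 5, 1) = 1
East (Dana): max(-18, 1) = 1
k (Eve): min(-16, -4) = -16
m (Eve): min(-10, -4) = -10
n (Eve): min(-19, 9, 17, -18) = -19
West (Dana): max(-16, -10, -19) = -10
start (Eve): min(-5, 5, 1, -10) = -10
At start, Eve picks West (lowest: -10).
At West, Dana picks m (highest: -10).
At m, Eve picks at (lowest: -10).
Terminal value -10.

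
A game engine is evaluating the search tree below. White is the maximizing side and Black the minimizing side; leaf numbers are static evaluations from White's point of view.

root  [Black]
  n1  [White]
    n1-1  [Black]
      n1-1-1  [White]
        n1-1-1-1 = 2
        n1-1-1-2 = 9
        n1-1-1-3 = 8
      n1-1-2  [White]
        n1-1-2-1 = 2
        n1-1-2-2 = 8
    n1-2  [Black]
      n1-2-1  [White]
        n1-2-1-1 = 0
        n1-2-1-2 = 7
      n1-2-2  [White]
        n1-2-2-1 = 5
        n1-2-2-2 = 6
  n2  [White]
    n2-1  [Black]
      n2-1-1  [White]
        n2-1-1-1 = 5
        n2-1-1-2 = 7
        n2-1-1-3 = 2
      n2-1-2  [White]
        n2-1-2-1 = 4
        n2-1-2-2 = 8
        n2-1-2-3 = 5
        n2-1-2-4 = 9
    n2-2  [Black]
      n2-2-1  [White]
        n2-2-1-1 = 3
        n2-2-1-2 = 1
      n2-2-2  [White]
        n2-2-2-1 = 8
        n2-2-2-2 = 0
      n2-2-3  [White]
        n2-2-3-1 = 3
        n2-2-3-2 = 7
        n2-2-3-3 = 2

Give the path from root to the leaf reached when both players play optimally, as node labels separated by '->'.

root -> n2 -> n2-1 -> n2-1-1 -> n2-1-1-2

n1-1-1 (White): max(2, 9, 8) = 9
n1-1-2 (White): max(2, 8) = 8
n1-1 (Black): min(9, 8) = 8
n1-2-1 (White): max(0, 7) = 7
n1-2-2 (White): max(5, 6) = 6
n1-2 (Black): min(7, 6) = 6
n1 (White): max(8, 6) = 8
n2-1-1 (White): max(5, 7, 2) = 7
n2-1-2 (White): max(4, 8, 5, 9) = 9
n2-1 (Black): min(7, 9) = 7
n2-2-1 (White): max(3, 1) = 3
n2-2-2 (White): max(8, 0) = 8
n2-2-3 (White): max(3, 7, 2) = 7
n2-2 (Black): min(3, 8, 7) = 3
n2 (White): max(7, 3) = 7
root (Black): min(8, 7) = 7
At root, Black picks n2 (lowest: 7).
At n2, White picks n2-1 (highest: 7).
At n2-1, Black picks n2-1-1 (lowest: 7).
At n2-1-1, White picks n2-1-1-2 (highest: 7).
Terminal value 7.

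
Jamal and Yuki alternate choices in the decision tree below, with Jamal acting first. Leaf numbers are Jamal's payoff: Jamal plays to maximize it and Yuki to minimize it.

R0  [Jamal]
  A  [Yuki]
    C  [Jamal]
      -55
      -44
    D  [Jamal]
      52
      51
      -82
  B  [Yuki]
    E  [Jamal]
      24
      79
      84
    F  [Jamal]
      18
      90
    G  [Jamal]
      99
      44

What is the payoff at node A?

-44

C (Jamal): max(-55, -44) = -44
D (Jamal): max(52, 51, -82) = 52
A (Yuki): min(-44, 52) = -44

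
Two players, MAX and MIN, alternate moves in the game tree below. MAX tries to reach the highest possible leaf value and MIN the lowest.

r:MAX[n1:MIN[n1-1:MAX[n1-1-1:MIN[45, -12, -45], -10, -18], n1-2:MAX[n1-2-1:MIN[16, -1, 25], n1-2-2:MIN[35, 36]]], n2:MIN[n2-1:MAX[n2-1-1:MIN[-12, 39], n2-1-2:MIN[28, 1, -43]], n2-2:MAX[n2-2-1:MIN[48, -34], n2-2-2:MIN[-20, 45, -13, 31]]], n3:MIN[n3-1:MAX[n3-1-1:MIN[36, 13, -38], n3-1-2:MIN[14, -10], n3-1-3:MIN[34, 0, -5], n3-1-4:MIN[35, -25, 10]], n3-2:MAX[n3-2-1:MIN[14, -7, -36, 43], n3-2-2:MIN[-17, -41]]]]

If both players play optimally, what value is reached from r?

n1-1-1 (MIN): min(45, -12, -45) = -45
n1-1 (MAX): max(-45, -10, -18) = -10
n1-2-1 (MIN): min(16, -1, 25) = -1
n1-2-2 (MIN): min(35, 36) = 35
n1-2 (MAX): max(-1, 35) = 35
n1 (MIN): min(-10, 35) = -10
n2-1-1 (MIN): min(-12, 39) = -12
n2-1-2 (MIN): min(28, 1, -43) = -43
n2-1 (MAX): max(-12, -43) = -12
n2-2-1 (MIN): min(48, -34) = -34
n2-2-2 (MIN): min(-20, 45, -13, 31) = -20
n2-2 (MAX): max(-34, -20) = -20
n2 (MIN): min(-12, -20) = -20
n3-1-1 (MIN): min(36, 13, -38) = -38
n3-1-2 (MIN): min(14, -10) = -10
n3-1-3 (MIN): min(34, 0, -5) = -5
n3-1-4 (MIN): min(35, -25, 10) = -25
n3-1 (MAX): max(-38, -10, -5, -25) = -5
n3-2-1 (MIN): min(14, -7, -36, 43) = -36
n3-2-2 (MIN): min(-17, -41) = -41
n3-2 (MAX): max(-36, -41) = -36
n3 (MIN): min(-5, -36) = -36
r (MAX): max(-10, -20, -36) = -10

-10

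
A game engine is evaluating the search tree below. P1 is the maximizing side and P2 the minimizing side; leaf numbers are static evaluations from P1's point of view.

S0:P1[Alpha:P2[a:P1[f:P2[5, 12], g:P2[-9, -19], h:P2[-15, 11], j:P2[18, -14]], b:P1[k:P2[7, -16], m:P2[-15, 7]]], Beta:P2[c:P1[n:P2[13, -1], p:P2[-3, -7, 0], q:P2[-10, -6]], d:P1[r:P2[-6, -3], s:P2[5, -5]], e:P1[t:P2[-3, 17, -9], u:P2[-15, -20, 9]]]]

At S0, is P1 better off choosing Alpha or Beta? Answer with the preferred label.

f (P2): min(5, 12) = 5
g (P2): min(-9, -19) = -19
h (P2): min(-15, 11) = -15
j (P2): min(18, -14) = -14
a (P1): max(5, -19, -15, -14) = 5
k (P2): min(7, -16) = -16
m (P2): min(-15, 7) = -15
b (P1): max(-16, -15) = -15
Alpha (P2): min(5, -15) = -15
n (P2): min(13, -1) = -1
p (P2): min(-3, -7, 0) = -7
q (P2): min(-10, -6) = -10
c (P1): max(-1, -7, -10) = -1
r (P2): min(-6, -3) = -6
s (P2): min(5, -5) = -5
d (P1): max(-6, -5) = -5
t (P2): min(-3, 17, -9) = -9
u (P2): min(-15, -20, 9) = -20
e (P1): max(-9, -20) = -9
Beta (P2): min(-1, -5, -9) = -9
P1 prefers the higher value; Alpha=-15, Beta=-9. Beta is better since -9 > -15.

Beta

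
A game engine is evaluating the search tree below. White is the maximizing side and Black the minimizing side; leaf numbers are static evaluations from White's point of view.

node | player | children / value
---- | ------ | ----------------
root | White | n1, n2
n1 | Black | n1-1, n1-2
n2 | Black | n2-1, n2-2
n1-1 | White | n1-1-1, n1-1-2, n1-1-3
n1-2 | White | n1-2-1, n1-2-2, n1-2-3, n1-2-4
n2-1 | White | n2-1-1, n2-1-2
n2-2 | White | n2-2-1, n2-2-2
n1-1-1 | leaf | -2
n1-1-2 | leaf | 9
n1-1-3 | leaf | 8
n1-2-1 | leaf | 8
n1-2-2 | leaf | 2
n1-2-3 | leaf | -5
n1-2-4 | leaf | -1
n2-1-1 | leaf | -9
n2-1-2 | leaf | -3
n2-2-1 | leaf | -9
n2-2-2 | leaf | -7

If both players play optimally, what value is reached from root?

n1-1 (White): max(-2, 9, 8) = 9
n1-2 (White): max(8, 2, -5, -1) = 8
n1 (Black): min(9, 8) = 8
n2-1 (White): max(-9, -3) = -3
n2-2 (White): max(-9, -7) = -7
n2 (Black): min(-3, -7) = -7
root (White): max(8, -7) = 8

8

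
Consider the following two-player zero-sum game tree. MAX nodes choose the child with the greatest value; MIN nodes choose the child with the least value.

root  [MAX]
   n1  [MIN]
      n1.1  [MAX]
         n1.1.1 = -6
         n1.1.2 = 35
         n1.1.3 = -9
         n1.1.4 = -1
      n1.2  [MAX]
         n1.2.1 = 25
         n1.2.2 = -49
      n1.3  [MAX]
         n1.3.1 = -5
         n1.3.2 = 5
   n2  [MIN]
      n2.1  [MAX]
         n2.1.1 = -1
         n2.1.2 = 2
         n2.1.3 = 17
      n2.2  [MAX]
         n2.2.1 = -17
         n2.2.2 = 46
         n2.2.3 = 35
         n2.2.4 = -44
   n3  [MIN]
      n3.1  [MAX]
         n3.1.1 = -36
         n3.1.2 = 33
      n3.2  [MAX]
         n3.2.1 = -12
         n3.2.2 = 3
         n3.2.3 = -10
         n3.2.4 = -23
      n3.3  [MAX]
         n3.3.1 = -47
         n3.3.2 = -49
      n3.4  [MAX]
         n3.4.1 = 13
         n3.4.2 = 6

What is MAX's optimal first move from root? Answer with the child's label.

n1.1 (MAX): max(-6, 35, -9, -1) = 35
n1.2 (MAX): max(25, -49) = 25
n1.3 (MAX): max(-5, 5) = 5
n1 (MIN): min(35, 25, 5) = 5
n2.1 (MAX): max(-1, 2, 17) = 17
n2.2 (MAX): max(-17, 46, 35, -44) = 46
n2 (MIN): min(17, 46) = 17
n3.1 (MAX): max(-36, 33) = 33
n3.2 (MAX): max(-12, 3, -10, -23) = 3
n3.3 (MAX): max(-47, -49) = -47
n3.4 (MAX): max(13, 6) = 13
n3 (MIN): min(33, 3, -47, 13) = -47
root (MAX): max(5, 17, -47) = 17
MAX at root wants the highest of {n1=5, n2=17, n3=-47}, so chooses n2.

n2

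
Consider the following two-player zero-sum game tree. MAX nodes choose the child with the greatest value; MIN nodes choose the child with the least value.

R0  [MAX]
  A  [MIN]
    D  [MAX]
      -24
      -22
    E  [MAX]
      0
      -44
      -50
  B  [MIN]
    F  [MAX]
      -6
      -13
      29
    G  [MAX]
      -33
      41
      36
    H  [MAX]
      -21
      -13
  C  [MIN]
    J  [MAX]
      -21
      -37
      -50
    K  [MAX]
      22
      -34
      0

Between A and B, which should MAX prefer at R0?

B

D (MAX): max(-24, -22) = -22
E (MAX): max(0, -44, -50) = 0
A (MIN): min(-22, 0) = -22
F (MAX): max(-6, -13, 29) = 29
G (MAX): max(-33, 41, 36) = 41
H (MAX): max(-21, -13) = -13
B (MIN): min(29, 41, -13) = -13
MAX prefers the higher value; A=-22, B=-13. B is better since -13 > -22.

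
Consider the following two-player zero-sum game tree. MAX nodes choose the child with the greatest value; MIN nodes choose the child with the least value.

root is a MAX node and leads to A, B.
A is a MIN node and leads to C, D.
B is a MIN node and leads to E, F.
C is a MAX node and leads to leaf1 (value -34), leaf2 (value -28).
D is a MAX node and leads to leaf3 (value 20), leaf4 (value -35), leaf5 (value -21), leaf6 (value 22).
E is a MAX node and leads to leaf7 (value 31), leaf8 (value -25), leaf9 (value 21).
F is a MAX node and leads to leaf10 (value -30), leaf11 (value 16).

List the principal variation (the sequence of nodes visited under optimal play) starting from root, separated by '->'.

C (MAX): max(-34, -28) = -28
D (MAX): max(20, -35, -21, 22) = 22
A (MIN): min(-28, 22) = -28
E (MAX): max(31, -25, 21) = 31
F (MAX): max(-30, 16) = 16
B (MIN): min(31, 16) = 16
root (MAX): max(-28, 16) = 16
At root, MAX picks B (highest: 16).
At B, MIN picks F (lowest: 16).
At F, MAX picks leaf11 (highest: 16).
Terminal value 16.

root -> B -> F -> leaf11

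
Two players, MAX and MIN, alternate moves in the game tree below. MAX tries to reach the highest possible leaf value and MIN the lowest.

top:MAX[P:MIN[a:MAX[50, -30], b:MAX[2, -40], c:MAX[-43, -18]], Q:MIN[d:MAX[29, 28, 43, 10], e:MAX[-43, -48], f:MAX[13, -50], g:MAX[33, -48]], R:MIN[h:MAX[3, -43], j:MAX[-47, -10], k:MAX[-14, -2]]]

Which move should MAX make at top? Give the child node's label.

a (MAX): max(50, -30) = 50
b (MAX): max(2, -40) = 2
c (MAX): max(-43, -18) = -18
P (MIN): min(50, 2, -18) = -18
d (MAX): max(29, 28, 43, 10) = 43
e (MAX): max(-43, -48) = -43
f (MAX): max(13, -50) = 13
g (MAX): max(33, -48) = 33
Q (MIN): min(43, -43, 13, 33) = -43
h (MAX): max(3, -43) = 3
j (MAX): max(-47, -10) = -10
k (MAX): max(-14, -2) = -2
R (MIN): min(3, -10, -2) = -10
top (MAX): max(-18, -43, -10) = -10
MAX at top wants the highest of {P=-18, Q=-43, R=-10}, so chooses R.

R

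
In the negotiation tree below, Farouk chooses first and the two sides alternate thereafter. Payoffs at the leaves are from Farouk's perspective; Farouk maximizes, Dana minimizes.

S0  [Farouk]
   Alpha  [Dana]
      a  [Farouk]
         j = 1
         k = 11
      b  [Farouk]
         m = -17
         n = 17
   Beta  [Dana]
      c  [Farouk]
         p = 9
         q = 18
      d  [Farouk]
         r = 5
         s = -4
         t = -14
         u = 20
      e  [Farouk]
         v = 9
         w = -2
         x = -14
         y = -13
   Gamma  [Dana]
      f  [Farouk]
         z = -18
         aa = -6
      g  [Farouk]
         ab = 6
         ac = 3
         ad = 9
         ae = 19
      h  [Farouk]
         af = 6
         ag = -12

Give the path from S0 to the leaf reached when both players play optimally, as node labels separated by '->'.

S0 -> Alpha -> a -> k

a (Farouk): max(1, 11) = 11
b (Farouk): max(-17, 17) = 17
Alpha (Dana): min(11, 17) = 11
c (Farouk): max(9, 18) = 18
d (Farouk): max(5, -4, -14, 20) = 20
e (Farouk): max(9, -2, -14, -13) = 9
Beta (Dana): min(18, 20, 9) = 9
f (Farouk): max(-18, -6) = -6
g (Farouk): max(6, 3, 9, 19) = 19
h (Farouk): max(6, -12) = 6
Gamma (Dana): min(-6, 19, 6) = -6
S0 (Farouk): max(11, 9, -6) = 11
At S0, Farouk picks Alpha (highest: 11).
At Alpha, Dana picks a (lowest: 11).
At a, Farouk picks k (highest: 11).
Terminal value 11.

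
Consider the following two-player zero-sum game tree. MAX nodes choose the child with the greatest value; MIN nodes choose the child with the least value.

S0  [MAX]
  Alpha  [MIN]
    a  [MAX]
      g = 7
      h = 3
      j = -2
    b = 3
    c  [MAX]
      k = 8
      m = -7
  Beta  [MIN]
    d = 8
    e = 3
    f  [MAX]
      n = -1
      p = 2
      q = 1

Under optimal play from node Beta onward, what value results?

2

f (MAX): max(-1, 2, 1) = 2
Beta (MIN): min(8, 3, 2) = 2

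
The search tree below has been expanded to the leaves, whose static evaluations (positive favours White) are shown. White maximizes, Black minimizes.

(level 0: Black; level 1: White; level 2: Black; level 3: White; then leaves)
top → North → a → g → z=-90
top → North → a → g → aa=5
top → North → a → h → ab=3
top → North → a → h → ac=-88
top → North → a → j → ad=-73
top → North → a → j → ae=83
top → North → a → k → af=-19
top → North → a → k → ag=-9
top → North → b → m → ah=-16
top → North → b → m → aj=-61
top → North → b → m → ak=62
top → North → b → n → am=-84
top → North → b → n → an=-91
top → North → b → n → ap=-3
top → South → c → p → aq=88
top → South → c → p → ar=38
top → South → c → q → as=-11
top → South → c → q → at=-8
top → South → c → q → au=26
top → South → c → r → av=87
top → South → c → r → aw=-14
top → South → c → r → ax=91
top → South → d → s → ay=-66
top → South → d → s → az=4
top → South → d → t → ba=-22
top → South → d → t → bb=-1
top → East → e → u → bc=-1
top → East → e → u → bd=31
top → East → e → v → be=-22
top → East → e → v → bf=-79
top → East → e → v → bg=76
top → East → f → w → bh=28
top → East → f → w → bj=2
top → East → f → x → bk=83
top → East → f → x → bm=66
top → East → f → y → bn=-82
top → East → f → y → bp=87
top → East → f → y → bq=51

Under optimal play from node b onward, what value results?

-3

m (White): max(-16, -61, 62) = 62
n (White): max(-84, -91, -3) = -3
b (Black): min(62, -3) = -3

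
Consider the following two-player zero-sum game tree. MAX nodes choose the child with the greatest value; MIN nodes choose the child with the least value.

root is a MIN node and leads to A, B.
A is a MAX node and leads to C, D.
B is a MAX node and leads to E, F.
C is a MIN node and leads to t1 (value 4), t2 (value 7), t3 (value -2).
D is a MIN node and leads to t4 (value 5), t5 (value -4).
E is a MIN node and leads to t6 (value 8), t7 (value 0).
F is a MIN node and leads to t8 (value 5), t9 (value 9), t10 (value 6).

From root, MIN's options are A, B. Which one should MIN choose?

A

C (MIN): min(4, 7, -2) = -2
D (MIN): min(5, -4) = -4
A (MAX): max(-2, -4) = -2
E (MIN): min(8, 0) = 0
F (MIN): min(5, 9, 6) = 5
B (MAX): max(0, 5) = 5
root (MIN): min(-2, 5) = -2
MIN at root wants the lowest of {A=-2, B=5}, so chooses A.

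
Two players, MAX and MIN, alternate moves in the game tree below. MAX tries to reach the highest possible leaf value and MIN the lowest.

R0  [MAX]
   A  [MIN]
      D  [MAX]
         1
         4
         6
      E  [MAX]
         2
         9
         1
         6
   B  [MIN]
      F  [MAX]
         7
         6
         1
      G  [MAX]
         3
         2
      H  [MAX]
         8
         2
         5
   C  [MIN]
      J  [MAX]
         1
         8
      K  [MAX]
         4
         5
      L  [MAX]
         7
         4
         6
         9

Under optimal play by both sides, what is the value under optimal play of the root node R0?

6

D (MAX): max(1, 4, 6) = 6
E (MAX): max(2, 9, 1, 6) = 9
A (MIN): min(6, 9) = 6
F (MAX): max(7, 6, 1) = 7
G (MAX): max(3, 2) = 3
H (MAX): max(8, 2, 5) = 8
B (MIN): min(7, 3, 8) = 3
J (MAX): max(1, 8) = 8
K (MAX): max(4, 5) = 5
L (MAX): max(7, 4, 6, 9) = 9
C (MIN): min(8, 5, 9) = 5
R0 (MAX): max(6, 3, 5) = 6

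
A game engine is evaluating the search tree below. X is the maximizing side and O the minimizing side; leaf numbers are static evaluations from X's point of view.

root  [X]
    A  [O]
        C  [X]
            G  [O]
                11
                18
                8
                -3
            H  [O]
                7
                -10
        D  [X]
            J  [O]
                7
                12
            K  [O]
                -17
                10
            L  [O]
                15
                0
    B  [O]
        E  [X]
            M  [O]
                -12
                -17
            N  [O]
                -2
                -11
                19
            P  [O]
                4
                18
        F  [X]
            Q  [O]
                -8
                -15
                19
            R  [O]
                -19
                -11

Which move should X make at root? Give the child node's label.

G (O): min(11, 18, 8, -3) = -3
H (O): min(7, -10) = -10
C (X): max(-3, -10) = -3
J (O): min(7, 12) = 7
K (O): min(-17, 10) = -17
L (O): min(15, 0) = 0
D (X): max(7, -17, 0) = 7
A (O): min(-3, 7) = -3
M (O): min(-12, -17) = -17
N (O): min(-2, -11, 19) = -11
P (O): min(4, 18) = 4
E (X): max(-17, -11, 4) = 4
Q (O): min(-8, -15, 19) = -15
R (O): min(-19, -11) = -19
F (X): max(-15, -19) = -15
B (O): min(4, -15) = -15
root (X): max(-3, -15) = -3
X at root wants the highest of {A=-3, B=-15}, so chooses A.

A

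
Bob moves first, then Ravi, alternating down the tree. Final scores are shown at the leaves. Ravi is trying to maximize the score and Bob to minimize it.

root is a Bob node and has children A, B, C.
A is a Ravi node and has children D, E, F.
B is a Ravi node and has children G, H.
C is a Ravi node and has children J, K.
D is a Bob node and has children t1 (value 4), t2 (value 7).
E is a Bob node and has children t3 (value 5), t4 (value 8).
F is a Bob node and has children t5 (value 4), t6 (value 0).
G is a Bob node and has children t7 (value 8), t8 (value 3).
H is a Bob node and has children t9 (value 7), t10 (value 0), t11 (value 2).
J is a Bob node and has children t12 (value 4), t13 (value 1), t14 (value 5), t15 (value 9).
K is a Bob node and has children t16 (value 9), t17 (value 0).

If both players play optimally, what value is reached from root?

D (Bob): min(4, 7) = 4
E (Bob): min(5, 8) = 5
F (Bob): min(4, 0) = 0
A (Ravi): max(4, 5, 0) = 5
G (Bob): min(8, 3) = 3
H (Bob): min(7, 0, 2) = 0
B (Ravi): max(3, 0) = 3
J (Bob): min(4, 1, 5, 9) = 1
K (Bob): min(9, 0) = 0
C (Ravi): max(1, 0) = 1
root (Bob): min(5, 3, 1) = 1

1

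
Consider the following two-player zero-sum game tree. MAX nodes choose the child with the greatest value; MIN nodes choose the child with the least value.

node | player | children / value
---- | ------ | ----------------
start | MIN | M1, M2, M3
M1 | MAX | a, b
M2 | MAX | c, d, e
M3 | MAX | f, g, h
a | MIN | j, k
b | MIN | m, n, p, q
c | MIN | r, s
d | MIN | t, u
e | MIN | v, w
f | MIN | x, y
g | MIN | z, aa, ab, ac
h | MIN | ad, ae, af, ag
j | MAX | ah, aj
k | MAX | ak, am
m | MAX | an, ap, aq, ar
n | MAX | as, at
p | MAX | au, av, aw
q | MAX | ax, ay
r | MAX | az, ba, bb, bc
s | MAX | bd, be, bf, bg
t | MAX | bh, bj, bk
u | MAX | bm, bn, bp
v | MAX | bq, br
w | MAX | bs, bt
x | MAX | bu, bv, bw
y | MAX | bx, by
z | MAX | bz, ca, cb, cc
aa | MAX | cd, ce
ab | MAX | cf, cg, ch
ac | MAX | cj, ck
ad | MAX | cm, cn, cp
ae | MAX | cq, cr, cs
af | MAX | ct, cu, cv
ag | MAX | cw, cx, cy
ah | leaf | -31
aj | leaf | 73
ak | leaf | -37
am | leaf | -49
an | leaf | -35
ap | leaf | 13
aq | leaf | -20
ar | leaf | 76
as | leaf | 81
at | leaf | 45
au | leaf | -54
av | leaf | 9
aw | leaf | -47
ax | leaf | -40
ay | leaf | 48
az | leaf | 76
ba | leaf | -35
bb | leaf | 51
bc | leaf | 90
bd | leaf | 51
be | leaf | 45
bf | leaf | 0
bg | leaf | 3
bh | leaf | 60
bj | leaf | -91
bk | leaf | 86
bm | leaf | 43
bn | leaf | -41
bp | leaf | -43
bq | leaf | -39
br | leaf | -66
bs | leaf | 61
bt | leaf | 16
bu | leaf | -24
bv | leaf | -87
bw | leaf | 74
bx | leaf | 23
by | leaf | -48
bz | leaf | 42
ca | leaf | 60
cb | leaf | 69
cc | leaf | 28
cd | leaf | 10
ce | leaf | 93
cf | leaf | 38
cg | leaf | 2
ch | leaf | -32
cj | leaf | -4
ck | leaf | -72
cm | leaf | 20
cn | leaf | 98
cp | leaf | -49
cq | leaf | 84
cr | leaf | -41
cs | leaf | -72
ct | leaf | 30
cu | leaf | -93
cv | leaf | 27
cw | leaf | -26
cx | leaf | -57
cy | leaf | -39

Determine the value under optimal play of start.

9

j (MAX): max(-31, 73) = 73
k (MAX): max(-37, -49) = -37
a (MIN): min(73, -37) = -37
m (MAX): max(-35, 13, -20, 76) = 76
n (MAX): max(81, 45) = 81
p (MAX): max(-54, 9, -47) = 9
q (MAX): max(-40, 48) = 48
b (MIN): min(76, 81, 9, 48) = 9
M1 (MAX): max(-37, 9) = 9
r (MAX): max(76, -35, 51, 90) = 90
s (MAX): max(51, 45, 0, 3) = 51
c (MIN): min(90, 51) = 51
t (MAX): max(60, -91, 86) = 86
u (MAX): max(43, -41, -43) = 43
d (MIN): min(86, 43) = 43
v (MAX): max(-39, -66) = -39
w (MAX): max(61, 16) = 61
e (MIN): min(-39, 61) = -39
M2 (MAX): max(51, 43, -39) = 51
x (MAX): max(-24, -87, 74) = 74
y (MAX): max(23, -48) = 23
f (MIN): min(74, 23) = 23
z (MAX): max(42, 60, 69, 28) = 69
aa (MAX): max(10, 93) = 93
ab (MAX): max(38, 2, -32) = 38
ac (MAX): max(-4, -72) = -4
g (MIN): min(69, 93, 38, -4) = -4
ad (MAX): max(20, 98, -49) = 98
ae (MAX): max(84, -41, -72) = 84
af (MAX): max(30, -93, 27) = 30
ag (MAX): max(-26, -57, -39) = -26
h (MIN): min(98, 84, 30, -26) = -26
M3 (MAX): max(23, -4, -26) = 23
start (MIN): min(9, 51, 23) = 9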